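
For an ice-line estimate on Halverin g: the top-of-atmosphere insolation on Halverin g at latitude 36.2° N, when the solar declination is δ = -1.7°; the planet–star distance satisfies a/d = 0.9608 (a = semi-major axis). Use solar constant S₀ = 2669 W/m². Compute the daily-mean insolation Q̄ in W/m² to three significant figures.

cos H₀ = −tan(+36.2°) tan(-1.700°) = 0.0217, H₀ = 1.5491 rad.
Bracket: H₀ sin φ sin δ + cos φ cos δ sin H₀ = 1.5491×0.59061×-0.02967 + 0.80696×0.99956×0.99976 = -0.027145 + 0.806411 = 0.779266.
Inverse-square distance factor (a/d)² = 0.9608² = 0.923137.
Q̄ = (S₀/π) × 0.923137 × [bracket] = (2669/π) × 0.923137 × 0.779266 = 611.2 W/m².

Q̄ ≈ 611 W/m²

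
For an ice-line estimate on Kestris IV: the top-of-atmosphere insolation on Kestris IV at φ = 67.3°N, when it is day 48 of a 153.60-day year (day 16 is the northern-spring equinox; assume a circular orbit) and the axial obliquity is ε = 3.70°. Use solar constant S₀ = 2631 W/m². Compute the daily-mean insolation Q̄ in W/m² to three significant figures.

Q̄ ≈ 402 W/m²

Solar longitude: λ_s = 360° × (48 − 16)/153.60 = 75.000°.
sin δ = sin 3.70° × sin 75.000° = 0.06233, so δ = +3.574°.
cos H₀ = −tan(+67.3°) tan(+3.574°) = -0.1493, H₀ = 1.7207 rad.
Bracket: H₀ sin φ sin δ + cos φ cos δ sin H₀ = 1.7207×0.92254×0.06233 + 0.38591×0.99806×0.98879 = 0.098944 + 0.380844 = 0.479788.
Q̄ = (S₀/π) × [bracket] = (2631/π) × 0.479788 = 401.8 W/m².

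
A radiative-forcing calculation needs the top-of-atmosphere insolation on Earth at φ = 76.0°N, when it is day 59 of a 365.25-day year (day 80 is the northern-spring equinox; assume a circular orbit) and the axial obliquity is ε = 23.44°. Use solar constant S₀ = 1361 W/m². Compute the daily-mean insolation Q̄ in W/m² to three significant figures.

Solar longitude: λ_s = 360° × (59 − 80)/365.25 = -20.698°, i.e. -20.698° + 360° = 339.302°.
sin δ = sin 23.44° × sin 339.302° = -0.14060, so δ = -8.082°.
cos H₀ = −tan(+76.0°) tan(-8.082°) = 0.5696, H₀ = 0.9648 rad.
Bracket: H₀ sin φ sin δ + cos φ cos δ sin H₀ = 0.9648×0.97030×-0.14060 + 0.24192×0.99007×0.82195 = -0.131622 + 0.196872 = 0.065250.
Q̄ = (S₀/π) × [bracket] = (1361/π) × 0.065250 = 28.27 W/m².

Q̄ ≈ 28.3 W/m²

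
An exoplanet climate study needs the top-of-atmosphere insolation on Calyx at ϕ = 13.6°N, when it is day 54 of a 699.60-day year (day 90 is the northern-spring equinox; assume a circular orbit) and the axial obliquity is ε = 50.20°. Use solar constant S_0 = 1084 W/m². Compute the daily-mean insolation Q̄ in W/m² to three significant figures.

Solar longitude: L_s = 360° × (54 − 90)/699.60 = -18.525°, i.e. -18.525° + 360° = 341.475°.
sin δ = sin 50.20° × sin 341.475° = -0.24410, so δ = -14.128°.
cos h₀ = −tan(+13.6°) tan(-14.128°) = 0.0609, h₀ = 1.5099 rad.
Bracket: h₀ sin ϕ sin δ + cos ϕ cos δ sin h₀ = 1.5099×0.23514×-0.24410 + 0.97196×0.96975×0.99814 = -0.086665 + 0.940805 = 0.854140.
Q̄ = (S_0/π) × [bracket] = (1084/π) × 0.854140 = 294.7 W/m².

Q̄ ≈ 295 W/m²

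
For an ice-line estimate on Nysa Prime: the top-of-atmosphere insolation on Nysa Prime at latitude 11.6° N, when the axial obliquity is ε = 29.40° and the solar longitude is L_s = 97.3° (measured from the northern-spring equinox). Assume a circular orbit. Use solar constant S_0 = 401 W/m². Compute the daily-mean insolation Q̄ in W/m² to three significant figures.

Q̄ ≈ 130 W/m²

Solar declination: sin δ = sin ε · sin L_s = sin 29.40° × sin 97.3° = 0.48692, so δ = +29.139°.
cos h₀ = −tan(+11.6°) tan(+29.139°) = -0.1144, h₀ = 1.6855 rad.
Bracket: h₀ sin ϕ sin δ + cos ϕ cos δ sin h₀ = 1.6855×0.20108×0.48692 + 0.97958×0.87344×0.99343 = 0.165027 + 0.849983 = 1.015010.
Q̄ = (S_0/π) × [bracket] = (401/π) × 1.015010 = 129.6 W/m².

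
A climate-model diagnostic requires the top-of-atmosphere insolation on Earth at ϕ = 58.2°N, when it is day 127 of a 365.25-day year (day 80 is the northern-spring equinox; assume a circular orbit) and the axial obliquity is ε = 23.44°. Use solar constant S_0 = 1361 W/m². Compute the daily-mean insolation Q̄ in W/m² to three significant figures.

Q̄ ≈ 411 W/m²

Solar longitude: L_s = 360° × (127 − 80)/365.25 = 46.324°.
sin δ = sin 23.44° × sin 46.324° = 0.28771, so δ = +16.721°.
cos h₀ = −tan(+58.2°) tan(+16.721°) = -0.4845, h₀ = 2.0766 rad.
Bracket: h₀ sin ϕ sin δ + cos ϕ cos δ sin h₀ = 2.0766×0.84989×0.28771 + 0.52696×0.95772×0.87479 = 0.507774 + 0.441489 = 0.949263.
Q̄ = (S_0/π) × [bracket] = (1361/π) × 0.949263 = 411.2 W/m².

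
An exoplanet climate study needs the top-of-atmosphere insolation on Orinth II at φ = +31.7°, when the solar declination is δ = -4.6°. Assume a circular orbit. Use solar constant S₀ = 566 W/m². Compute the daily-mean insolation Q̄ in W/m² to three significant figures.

Q̄ ≈ 141 W/m²

cos H₀ = −tan(+31.7°) tan(-4.600°) = 0.0497, H₀ = 1.5211 rad.
Bracket: H₀ sin φ sin δ + cos φ cos δ sin H₀ = 1.5211×0.52547×-0.08020 + 0.85081×0.99678×0.99876 = -0.064103 + 0.847019 = 0.782916.
Q̄ = (S₀/π) × [bracket] = (566/π) × 0.782916 = 141.1 W/m².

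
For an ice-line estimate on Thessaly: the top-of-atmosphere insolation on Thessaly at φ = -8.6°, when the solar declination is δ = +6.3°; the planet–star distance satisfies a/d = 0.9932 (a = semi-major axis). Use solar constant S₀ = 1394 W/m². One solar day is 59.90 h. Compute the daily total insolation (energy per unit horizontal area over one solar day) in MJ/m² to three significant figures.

cos H₀ = −tan(-8.6°) tan(+6.300°) = 0.0167, H₀ = 1.5541 rad.
Bracket: H₀ sin φ sin δ + cos φ cos δ sin H₀ = 1.5541×-0.14954×0.10973 + 0.98876×0.99396×0.99986 = -0.025501 + 0.982650 = 0.957149.
Inverse-square distance factor (a/d)² = 0.9932² = 0.986446.
Q̄ = (S₀/π) × 0.986446 × [bracket] = (1394/π) × 0.986446 × 0.957149 = 418.95 W/m².
Daily total = Q̄ × 59.90 h × 3600 s/h = 418.95 × 59.90 × 3600 / 10⁶ = 90.34 MJ/m².

90.3 MJ/m²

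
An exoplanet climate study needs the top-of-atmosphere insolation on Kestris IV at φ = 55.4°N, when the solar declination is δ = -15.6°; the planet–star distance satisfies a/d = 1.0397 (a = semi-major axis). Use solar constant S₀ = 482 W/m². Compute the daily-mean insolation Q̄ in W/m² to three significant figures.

Q̄ ≈ 40.6 W/m²

cos H₀ = −tan(+55.4°) tan(-15.600°) = 0.4047, H₀ = 1.1541 rad.
Bracket: H₀ sin φ sin δ + cos φ cos δ sin H₀ = 1.1541×0.82314×-0.26892 + 0.56784×0.96316×0.91444 = -0.255470 + 0.500126 = 0.244656.
Inverse-square distance factor (a/d)² = 1.0397² = 1.080976.
Q̄ = (S₀/π) × 1.080976 × [bracket] = (482/π) × 1.080976 × 0.244656 = 40.58 W/m².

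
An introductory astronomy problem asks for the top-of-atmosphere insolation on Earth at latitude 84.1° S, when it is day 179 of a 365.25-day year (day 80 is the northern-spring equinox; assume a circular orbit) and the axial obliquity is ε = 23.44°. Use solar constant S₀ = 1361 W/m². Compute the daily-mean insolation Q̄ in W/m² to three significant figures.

Q̄ ≈ 0.00 W/m²

Solar longitude: λ_s = 360° × (179 − 80)/365.25 = 97.577°.
sin δ = sin 23.44° × sin 97.577° = 0.39432, so δ = +23.223°.
cos H₀ = −tan(-84.1°) tan(+23.223°) = 4.1521 ≥ 1 ⇒ polar night, H₀ = 0 and Q̄ = 0.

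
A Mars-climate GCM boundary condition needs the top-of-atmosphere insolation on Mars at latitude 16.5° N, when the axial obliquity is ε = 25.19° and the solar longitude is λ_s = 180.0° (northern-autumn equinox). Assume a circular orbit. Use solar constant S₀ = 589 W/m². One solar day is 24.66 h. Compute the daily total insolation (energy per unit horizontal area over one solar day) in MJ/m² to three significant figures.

Solar declination: sin δ = sin ε · sin λ_s = sin 25.19° × sin 180.0° = 0.00000, so δ = +0.000°.
cos H₀ = −tan(+16.5°) tan(+0.000°) = -0.0000, H₀ = 1.5708 rad.
Bracket: H₀ sin φ sin δ + cos φ cos δ sin H₀ = 1.5708×0.28402×0.00000 + 0.95882×1.00000×1.00000 = 0.000000 + 0.958820 = 0.958820.
Q̄ = (S₀/π) × [bracket] = (589/π) × 0.958820 = 179.76 W/m².
Daily total = Q̄ × 24.66 h × 3600 s/h = 179.76 × 24.66 × 3600 / 10⁶ = 15.96 MJ/m².

16.0 MJ/m²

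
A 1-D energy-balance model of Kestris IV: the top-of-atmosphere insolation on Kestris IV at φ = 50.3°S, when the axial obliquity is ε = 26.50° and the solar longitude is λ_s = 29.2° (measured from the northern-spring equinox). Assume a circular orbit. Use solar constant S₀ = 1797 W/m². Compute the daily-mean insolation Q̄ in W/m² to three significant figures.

Q̄ ≈ 219 W/m²

Solar declination: sin δ = sin ε · sin λ_s = sin 26.50° × sin 29.2° = 0.21768, so δ = +12.573°.
cos H₀ = −tan(-50.3°) tan(+12.573°) = 0.2686, H₀ = 1.2988 rad.
Bracket: H₀ sin φ sin δ + cos φ cos δ sin H₀ = 1.2988×-0.76940×0.21768 + 0.63877×0.97602×0.96324 = -0.217527 + 0.600534 = 0.383007.
Q̄ = (S₀/π) × [bracket] = (1797/π) × 0.383007 = 219.1 W/m².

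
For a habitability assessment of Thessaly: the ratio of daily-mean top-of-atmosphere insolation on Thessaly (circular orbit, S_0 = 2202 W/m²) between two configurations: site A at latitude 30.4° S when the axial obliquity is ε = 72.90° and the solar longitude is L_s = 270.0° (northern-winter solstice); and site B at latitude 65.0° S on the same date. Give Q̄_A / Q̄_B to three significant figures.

Q̄_A / Q̄_B ≈ 0.558

— Configuration A (ϕ=-30.4°):
Solar declination: sin δ = sin ε · sin L_s = sin 72.90° × sin 270.0° = -0.95579, so δ = -72.900°.
cos h₀ = −tan(-30.4°) tan(-72.900°) = -1.9071 ≤ −1 ⇒ polar day, h₀ = π.
Bracket: h₀ sin ϕ sin δ + cos ϕ cos δ sin h₀ = 3.1416×-0.50603×-0.95579 + 0.86251×0.29404×0.00000 = 1.519461 + 0.000000 = 1.519461.
Q̄ = (S_0/π) × [bracket] = (2202/π) × 1.519461 = 1065.0 W/m².
— Configuration B (ϕ=-65.0°):
cos h₀ = −tan(-65.0°) tan(-72.900°) = -6.9708 ≤ −1 ⇒ polar day, h₀ = π.
Bracket: h₀ sin ϕ sin δ + cos ϕ cos δ sin h₀ = 3.1416×-0.90631×-0.95579 + 0.42262×0.29404×0.00000 = 2.721386 + 0.000000 = 2.721386.
Q̄ = (S_0/π) × [bracket] = (2202/π) × 2.721386 = 1907.5 W/m².
Ratio Q̄_A / Q̄_B = 1065.0 / 1907.5 = 0.5583.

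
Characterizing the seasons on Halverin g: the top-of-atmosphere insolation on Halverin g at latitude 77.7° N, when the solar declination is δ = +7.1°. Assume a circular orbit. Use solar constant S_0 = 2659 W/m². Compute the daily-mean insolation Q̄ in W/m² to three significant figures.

cos h₀ = −tan(+77.7°) tan(+7.100°) = -0.5713, h₀ = 2.1788 rad.
Bracket: h₀ sin ϕ sin δ + cos ϕ cos δ sin h₀ = 2.1788×0.97705×0.12360 + 0.21303×0.99233×0.82076 = 0.263119 + 0.173505 = 0.436624.
Q̄ = (S_0/π) × [bracket] = (2659/π) × 0.436624 = 369.6 W/m².

Q̄ ≈ 370 W/m²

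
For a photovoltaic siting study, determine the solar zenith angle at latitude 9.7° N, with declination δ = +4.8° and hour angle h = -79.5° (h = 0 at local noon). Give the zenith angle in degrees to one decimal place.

θ_z = 78.9°

cos θ_z = sin ϕ sin δ + cos ϕ cos δ cos h = 0.014099 + 0.179000 = 0.193099.
θ_z = arccos(0.193099) = 78.9°.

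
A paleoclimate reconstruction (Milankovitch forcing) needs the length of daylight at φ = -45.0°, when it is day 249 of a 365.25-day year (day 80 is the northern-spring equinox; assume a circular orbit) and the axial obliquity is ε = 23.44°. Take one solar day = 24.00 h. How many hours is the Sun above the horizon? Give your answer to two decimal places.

Solar longitude: λ_s = 360° × (249 − 80)/365.25 = 166.571°.
sin δ = sin 23.44° × sin 166.571° = 0.09238, so δ = +5.301°.
cos H₀ = −tan φ · tan δ = −tan(-45.0°) × tan(+5.301°) = 0.0928, so H₀ = 1.4779 rad = 84.68°.
Daylight = 2H₀/(2π) × 24.00 h = (1.4779/π) × 24.00 = 11.29 h.

11.29 h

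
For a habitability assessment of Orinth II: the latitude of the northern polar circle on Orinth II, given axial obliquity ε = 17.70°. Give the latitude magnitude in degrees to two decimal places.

72.30°

The polar circle is the lowest latitude that experiences at least one full rotation of continuous daylight at the northern-summer solstice; it lies at |φ| = 90° − ε = 90° − 17.70° = 72.30°.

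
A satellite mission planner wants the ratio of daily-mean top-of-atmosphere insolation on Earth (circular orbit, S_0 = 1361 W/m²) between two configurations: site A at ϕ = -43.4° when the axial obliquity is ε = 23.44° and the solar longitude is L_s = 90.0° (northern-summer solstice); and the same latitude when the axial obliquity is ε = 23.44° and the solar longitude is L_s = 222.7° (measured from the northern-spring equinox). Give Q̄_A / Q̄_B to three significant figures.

— Configuration A (ϕ=-43.4°):
Solar declination: sin δ = sin ε · sin L_s = sin 23.44° × sin 90.0° = 0.39779, so δ = +23.440°.
cos h₀ = −tan(-43.4°) tan(+23.440°) = 0.4100, h₀ = 1.1483 rad.
Bracket: h₀ sin ϕ sin δ + cos ϕ cos δ sin h₀ = 1.1483×-0.68709×0.39779 + 0.72657×0.91748×0.91208 = -0.313851 + 0.608005 = 0.294154.
Q̄ = (S_0/π) × [bracket] = (1361/π) × 0.294154 = 127.43 W/m².
— Configuration B (ϕ=-43.4°):
Solar declination: sin δ = sin ε · sin L_s = sin 23.44° × sin 222.7° = -0.26976, so δ = -15.650°.
cos h₀ = −tan(-43.4°) tan(-15.650°) = -0.2649, h₀ = 1.8389 rad.
Bracket: h₀ sin ϕ sin δ + cos ϕ cos δ sin h₀ = 1.8389×-0.68709×-0.26976 + 0.72657×0.96293×0.96427 = 0.340839 + 0.674638 = 1.015477.
Q̄ = (S_0/π) × [bracket] = (1361/π) × 1.015477 = 439.92 W/m².
Ratio Q̄_A / Q̄_B = 127.43 / 439.92 = 0.2897.

Q̄_A / Q̄_B ≈ 0.290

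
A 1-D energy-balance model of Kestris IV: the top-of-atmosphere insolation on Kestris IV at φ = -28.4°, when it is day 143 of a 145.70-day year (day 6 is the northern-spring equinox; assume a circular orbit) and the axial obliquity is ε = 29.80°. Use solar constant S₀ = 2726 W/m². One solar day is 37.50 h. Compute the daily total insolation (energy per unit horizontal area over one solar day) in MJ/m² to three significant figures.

118 MJ/m²

Solar longitude: λ_s = 360° × (143 − 6)/145.70 = 338.504°.
sin δ = sin 29.80° × sin 338.504° = -0.18211, so δ = -10.493°.
cos H₀ = −tan(-28.4°) tan(-10.493°) = -0.1001, H₀ = 1.6711 rad.
Bracket: H₀ sin φ sin δ + cos φ cos δ sin H₀ = 1.6711×-0.47562×-0.18211 + 0.87965×0.98328×0.99497 = 0.144743 + 0.860592 = 1.005335.
Q̄ = (S₀/π) × [bracket] = (2726/π) × 1.005335 = 872.34 W/m².
Daily total = Q̄ × 37.50 h × 3600 s/h = 872.34 × 37.50 × 3600 / 10⁶ = 117.8 MJ/m².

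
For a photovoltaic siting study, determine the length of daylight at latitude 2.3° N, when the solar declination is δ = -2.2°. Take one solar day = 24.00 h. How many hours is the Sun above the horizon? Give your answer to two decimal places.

cos H₀ = −tan φ · tan δ = −tan(+2.3°) × tan(-2.200°) = 0.0015, so H₀ = 1.5693 rad = 89.91°.
Daylight = 2H₀/(2π) × 24.00 h = (1.5693/π) × 24.00 = 11.99 h.

11.99 h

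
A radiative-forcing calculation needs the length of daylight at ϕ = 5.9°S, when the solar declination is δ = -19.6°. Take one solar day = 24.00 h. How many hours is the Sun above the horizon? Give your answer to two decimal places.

cos h₀ = −tan ϕ · tan δ = −tan(-5.9°) × tan(-19.600°) = -0.0368, so h₀ = 1.6076 rad = 92.11°.
Daylight = 2h₀/(2π) × 24.00 h = (1.6076/π) × 24.00 = 12.28 h.

12.28 h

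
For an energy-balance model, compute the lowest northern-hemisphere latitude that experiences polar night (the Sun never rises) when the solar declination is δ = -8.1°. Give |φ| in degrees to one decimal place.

Polar night requires cos H₀ = −tan φ tan δ ≥ 1, i.e. tan φ tan δ ≤ −1.
The boundary is |tan φ| · |tan δ| = 1, so |φ| = 90° − |δ| = 90° − 8.1° = 81.9° in the northern hemisphere.

|φ| = 81.9°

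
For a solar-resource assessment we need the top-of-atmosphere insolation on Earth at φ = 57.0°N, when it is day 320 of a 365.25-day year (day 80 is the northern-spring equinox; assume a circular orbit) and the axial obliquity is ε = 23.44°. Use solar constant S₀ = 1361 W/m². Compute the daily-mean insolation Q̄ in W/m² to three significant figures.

Q̄ ≈ 66.7 W/m²

Solar longitude: λ_s = 360° × (320 − 80)/365.25 = 236.550°.
sin δ = sin 23.44° × sin 236.550° = -0.33190, so δ = -19.384°.
cos H₀ = −tan(+57.0°) tan(-19.384°) = 0.5418, H₀ = 0.9982 rad.
Bracket: H₀ sin φ sin δ + cos φ cos δ sin H₀ = 0.9982×0.83867×-0.33190 + 0.54464×0.94331×0.84051 = -0.277854 + 0.431824 = 0.153970.
Q̄ = (S₀/π) × [bracket] = (1361/π) × 0.153970 = 66.70 W/m².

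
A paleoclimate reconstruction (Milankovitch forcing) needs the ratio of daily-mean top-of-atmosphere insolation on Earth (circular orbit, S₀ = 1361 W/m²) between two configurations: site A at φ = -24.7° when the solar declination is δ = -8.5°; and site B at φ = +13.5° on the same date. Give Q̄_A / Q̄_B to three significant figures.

— Configuration A (φ=-24.7°):
cos H₀ = −tan(-24.7°) tan(-8.500°) = -0.0687, H₀ = 1.6396 rad.
Bracket: H₀ sin φ sin δ + cos φ cos δ sin H₀ = 1.6396×-0.41787×-0.14781 + 0.90851×0.98902×0.99763 = 0.101270 + 0.896405 = 0.997675.
Q̄ = (S₀/π) × [bracket] = (1361/π) × 0.997675 = 432.21 W/m².
— Configuration B (φ=+13.5°):
cos H₀ = −tan(+13.5°) tan(-8.500°) = 0.0359, H₀ = 1.5349 rad.
Bracket: H₀ sin φ sin δ + cos φ cos δ sin H₀ = 1.5349×0.23345×-0.14781 + 0.97237×0.98902×0.99936 = -0.052964 + 0.961078 = 0.908114.
Q̄ = (S₀/π) × [bracket] = (1361/π) × 0.908114 = 393.41 W/m².
Ratio Q̄_A / Q̄_B = 432.21 / 393.41 = 1.099.

Q̄_A / Q̄_B ≈ 1.10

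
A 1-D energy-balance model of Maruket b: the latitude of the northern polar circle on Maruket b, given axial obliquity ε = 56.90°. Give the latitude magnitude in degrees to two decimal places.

33.10°

The polar circle is the lowest latitude that experiences at least one full rotation of continuous daylight at the northern-summer solstice; it lies at |ϕ| = 90° − ε = 90° − 56.90° = 33.10°.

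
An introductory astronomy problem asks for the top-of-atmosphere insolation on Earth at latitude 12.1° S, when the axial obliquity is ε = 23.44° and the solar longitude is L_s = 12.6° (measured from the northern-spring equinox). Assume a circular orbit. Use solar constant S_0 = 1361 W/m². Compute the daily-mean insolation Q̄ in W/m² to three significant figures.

Solar declination: sin δ = sin ε · sin L_s = sin 23.44° × sin 12.6° = 0.08677, so δ = +4.978°.
cos h₀ = −tan(-12.1°) tan(+4.978°) = 0.0187, h₀ = 1.5521 rad.
Bracket: h₀ sin ϕ sin δ + cos ϕ cos δ sin h₀ = 1.5521×-0.20962×0.08677 + 0.97778×0.99623×0.99983 = -0.028231 + 0.973928 = 0.945697.
Q̄ = (S_0/π) × [bracket] = (1361/π) × 0.945697 = 409.7 W/m².

Q̄ ≈ 410 W/m²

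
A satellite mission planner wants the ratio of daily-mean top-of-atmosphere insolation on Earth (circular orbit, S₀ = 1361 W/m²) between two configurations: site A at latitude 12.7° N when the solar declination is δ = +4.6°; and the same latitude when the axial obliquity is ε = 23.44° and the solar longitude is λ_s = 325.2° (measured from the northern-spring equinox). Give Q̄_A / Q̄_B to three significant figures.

— Configuration A (φ=+12.7°):
cos H₀ = −tan(+12.7°) tan(+4.600°) = -0.0181, H₀ = 1.5889 rad.
Bracket: H₀ sin φ sin δ + cos φ cos δ sin H₀ = 1.5889×0.21985×0.08020 + 0.97553×0.99678×0.99984 = 0.028015 + 0.972233 = 1.000248.
Q̄ = (S₀/π) × [bracket] = (1361/π) × 1.000248 = 433.33 W/m².
— Configuration B (φ=+12.7°):
Solar declination: sin δ = sin ε · sin λ_s = sin 23.44° × sin 325.2° = -0.22702, so δ = -13.122°.
cos H₀ = −tan(+12.7°) tan(-13.122°) = 0.0525, H₀ = 1.5182 rad.
Bracket: H₀ sin φ sin δ + cos φ cos δ sin H₀ = 1.5182×0.21985×-0.22702 + 0.97553×0.97389×0.99862 = -0.075774 + 0.948748 = 0.872974.
Q̄ = (S₀/π) × [bracket] = (1361/π) × 0.872974 = 378.19 W/m².
Ratio Q̄_A / Q̄_B = 433.33 / 378.19 = 1.146.

Q̄_A / Q̄_B ≈ 1.15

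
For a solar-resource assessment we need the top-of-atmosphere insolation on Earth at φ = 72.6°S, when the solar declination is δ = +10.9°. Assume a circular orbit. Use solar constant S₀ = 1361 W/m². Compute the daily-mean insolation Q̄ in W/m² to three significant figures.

Q̄ ≈ 29.3 W/m²

cos H₀ = −tan(-72.6°) tan(+10.900°) = 0.6145, H₀ = 0.9091 rad.
Bracket: H₀ sin φ sin δ + cos φ cos δ sin H₀ = 0.9091×-0.95424×0.18910 + 0.29904×0.98196×0.78892 = -0.164044 + 0.231663 = 0.067619.
Q̄ = (S₀/π) × [bracket] = (1361/π) × 0.067619 = 29.29 W/m².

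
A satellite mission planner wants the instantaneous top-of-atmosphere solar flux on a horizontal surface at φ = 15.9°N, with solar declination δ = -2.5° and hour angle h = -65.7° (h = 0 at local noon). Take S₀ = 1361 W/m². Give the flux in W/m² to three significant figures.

cos θ_z = sin φ sin δ + cos φ cos δ cos h = -0.011950 + 0.395394 = 0.383444.
Flux = S₀ · cos θ_z = 1361 × 0.383444 = 521.9 W/m².

522 W/m²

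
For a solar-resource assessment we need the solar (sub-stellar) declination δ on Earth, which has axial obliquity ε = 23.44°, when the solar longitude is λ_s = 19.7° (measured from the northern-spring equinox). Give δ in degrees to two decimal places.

δ = +7.71°

sin δ = sin ε · sin λ_s = sin 23.44° × sin 19.7° = 0.134093.
δ = arcsin(0.134093) = +7.71°.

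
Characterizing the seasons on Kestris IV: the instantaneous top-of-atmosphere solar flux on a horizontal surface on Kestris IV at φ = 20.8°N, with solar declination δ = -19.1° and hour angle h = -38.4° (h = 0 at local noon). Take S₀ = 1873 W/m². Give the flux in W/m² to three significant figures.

1.08e+03 W/m²

cos θ_z = sin φ sin δ + cos φ cos δ cos h = -0.116197 + 0.692285 = 0.576088.
Flux = S₀ · cos θ_z = 1873 × 0.576088 = 1079 W/m².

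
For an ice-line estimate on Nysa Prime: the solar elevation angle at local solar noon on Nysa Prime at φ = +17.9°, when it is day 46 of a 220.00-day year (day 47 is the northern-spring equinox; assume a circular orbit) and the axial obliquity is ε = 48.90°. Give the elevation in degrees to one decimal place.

Solar longitude: λ_s = 360° × (46 − 47)/220.00 = -1.636°, i.e. -1.636° + 360° = 358.364°.
sin δ = sin 48.90° × sin 358.364° = -0.02152, so δ = -1.233°.
At local noon the hour angle is zero, so the zenith angle equals |φ − δ| = |+17.9° − (-1.233°)| = 19.133°.
Elevation = 90° − 19.133° = 70.9°.

70.9°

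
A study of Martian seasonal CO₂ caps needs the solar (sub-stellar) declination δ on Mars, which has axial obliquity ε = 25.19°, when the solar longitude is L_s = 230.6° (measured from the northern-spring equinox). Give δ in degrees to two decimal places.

sin δ = sin ε · sin L_s = sin 25.19° × sin 230.6° = -0.328892.
δ = arcsin(-0.328892) = -19.20°.

δ = -19.20°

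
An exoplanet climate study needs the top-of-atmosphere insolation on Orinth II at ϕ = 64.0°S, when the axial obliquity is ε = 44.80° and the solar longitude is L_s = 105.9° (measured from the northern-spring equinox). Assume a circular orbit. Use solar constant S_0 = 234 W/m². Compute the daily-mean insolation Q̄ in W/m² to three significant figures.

Solar declination: sin δ = sin ε · sin L_s = sin 44.80° × sin 105.9° = 0.67768, so δ = +42.662°.
cos h₀ = −tan(-64.0°) tan(+42.662°) = 1.8895 ≥ 1 ⇒ polar night, h₀ = 0 and Q̄ = 0.

Q̄ ≈ 0.00 W/m²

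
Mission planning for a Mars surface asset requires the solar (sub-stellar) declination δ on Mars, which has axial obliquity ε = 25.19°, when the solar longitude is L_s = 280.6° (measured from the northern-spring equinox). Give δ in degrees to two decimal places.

sin δ = sin ε · sin L_s = sin 25.19° × sin 280.6° = -0.418358.
δ = arcsin(-0.418358) = -24.73°.

δ = -24.73°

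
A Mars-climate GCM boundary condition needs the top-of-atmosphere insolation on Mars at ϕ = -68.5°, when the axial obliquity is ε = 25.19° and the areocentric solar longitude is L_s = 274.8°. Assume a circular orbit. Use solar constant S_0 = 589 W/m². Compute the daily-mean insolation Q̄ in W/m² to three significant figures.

sin δ = sin 25.19° × sin 274.8° = -0.42413, so δ = -25.096°.
cos h₀ = −tan(-68.5°) tan(-25.096°) = -1.1889 ≤ −1 ⇒ polar day, h₀ = π.
Bracket: h₀ sin ϕ sin δ + cos ϕ cos δ sin h₀ = 3.1416×-0.93042×-0.42413 + 0.36650×0.90560×0.00000 = 1.239735 + 0.000000 = 1.239735.
Q̄ = (S_0/π) × [bracket] = (589/π) × 1.239735 = 232.4 W/m².

Q̄ ≈ 232 W/m²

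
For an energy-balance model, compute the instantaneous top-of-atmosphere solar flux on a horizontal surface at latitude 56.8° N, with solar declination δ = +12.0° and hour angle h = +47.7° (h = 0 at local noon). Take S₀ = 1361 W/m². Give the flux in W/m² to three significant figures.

cos θ_z = sin φ sin δ + cos φ cos δ cos h = 0.173973 + 0.360464 = 0.534437.
Flux = S₀ · cos θ_z = 1361 × 0.534437 = 727.4 W/m².

727 W/m²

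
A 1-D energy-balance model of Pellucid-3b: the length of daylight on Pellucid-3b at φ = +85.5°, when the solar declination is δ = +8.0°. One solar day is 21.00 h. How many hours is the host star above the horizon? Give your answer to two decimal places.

21.00 h

Sunrise equation: cos H₀ = −tan φ · tan δ = -1.7857 ≤ −1, so the host star never sets (polar day) and H₀ = π.
Daylight = 2H₀/(2π) × 21.00 h = (3.1416/π) × 21.00 = 21.00 h.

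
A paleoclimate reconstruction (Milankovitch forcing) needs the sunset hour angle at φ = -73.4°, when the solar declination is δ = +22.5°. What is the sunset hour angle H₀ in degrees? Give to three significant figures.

cos H₀ = −tan φ · tan δ = 1.3895 ≥ 1, so the Sun never rises (polar night) and H₀ = 0.

H₀ = 0.00°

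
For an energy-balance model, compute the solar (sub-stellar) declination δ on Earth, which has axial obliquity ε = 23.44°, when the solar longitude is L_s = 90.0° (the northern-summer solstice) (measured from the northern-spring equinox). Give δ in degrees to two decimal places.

δ = +23.44°

sin δ = sin ε · sin L_s = sin 23.44° × sin 90.0° = 0.397789.
δ = arcsin(0.397789) = +23.44°.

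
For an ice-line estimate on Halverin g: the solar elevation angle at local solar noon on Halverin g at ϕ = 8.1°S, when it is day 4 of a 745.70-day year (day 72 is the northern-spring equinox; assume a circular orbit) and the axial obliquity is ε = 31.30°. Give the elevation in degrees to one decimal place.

Solar longitude: L_s = 360° × (4 − 72)/745.70 = -32.828°, i.e. -32.828° + 360° = 327.172°.
sin δ = sin 31.30° × sin 327.172° = -0.28164, so δ = -16.358°.
At local noon the hour angle is zero, so the zenith angle equals |ϕ − δ| = |-8.1° − (-16.358°)| = 8.258°.
Elevation = 90° − 8.258° = 81.7°.

81.7°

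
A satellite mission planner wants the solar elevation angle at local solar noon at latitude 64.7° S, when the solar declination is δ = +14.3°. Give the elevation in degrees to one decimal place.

At local noon the hour angle is zero, so the zenith angle equals |ϕ − δ| = |-64.7° − (+14.300°)| = 79.000°.
Elevation = 90° − 79.000° = 11.0°.

11.0°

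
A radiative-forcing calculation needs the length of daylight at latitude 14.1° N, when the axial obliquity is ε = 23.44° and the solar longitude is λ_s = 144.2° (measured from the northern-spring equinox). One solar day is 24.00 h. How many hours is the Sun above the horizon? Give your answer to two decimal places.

12.46 h

Solar declination: sin δ = sin ε · sin λ_s = sin 23.44° × sin 144.2° = 0.23269, so δ = +13.455°.
cos H₀ = −tan φ · tan δ = −tan(+14.1°) × tan(+13.455°) = -0.0601, so H₀ = 1.6309 rad = 93.45°.
Daylight = 2H₀/(2π) × 24.00 h = (1.6309/π) × 24.00 = 12.46 h.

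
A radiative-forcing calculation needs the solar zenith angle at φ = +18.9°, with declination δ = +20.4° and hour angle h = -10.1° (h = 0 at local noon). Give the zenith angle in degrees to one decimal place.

θ_z = 9.6°

cos θ_z = sin φ sin δ + cos φ cos δ cos h = 0.112909 + 0.873007 = 0.985916.
θ_z = arccos(0.985916) = 9.6°.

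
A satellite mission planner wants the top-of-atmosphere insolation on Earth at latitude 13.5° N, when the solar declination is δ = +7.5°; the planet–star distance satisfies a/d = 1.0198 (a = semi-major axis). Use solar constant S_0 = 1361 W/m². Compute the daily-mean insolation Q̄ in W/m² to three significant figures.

cos h₀ = −tan(+13.5°) tan(+7.500°) = -0.0316, h₀ = 1.6024 rad.
Bracket: h₀ sin ϕ sin δ + cos ϕ cos δ sin h₀ = 1.6024×0.23345×0.13053 + 0.97237×0.99144×0.99950 = 0.048829 + 0.963564 = 1.012393.
Inverse-square distance factor (a/d)² = 1.0198² = 1.039992.
Q̄ = (S_0/π) × 1.039992 × [bracket] = (1361/π) × 1.039992 × 1.012393 = 456.1 W/m².

Q̄ ≈ 456 W/m²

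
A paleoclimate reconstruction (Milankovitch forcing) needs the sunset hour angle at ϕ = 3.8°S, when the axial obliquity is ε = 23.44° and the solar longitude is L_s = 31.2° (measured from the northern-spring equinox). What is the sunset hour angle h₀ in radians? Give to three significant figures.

h₀ = 1.56 rad

Solar declination: sin δ = sin ε · sin L_s = sin 23.44° × sin 31.2° = 0.20607, so δ = +11.892°.
cos h₀ = −tan ϕ · tan δ = −tan(-3.8°) × tan(+11.892°) = 0.0140, so h₀ = 1.5568 rad = 89.20°.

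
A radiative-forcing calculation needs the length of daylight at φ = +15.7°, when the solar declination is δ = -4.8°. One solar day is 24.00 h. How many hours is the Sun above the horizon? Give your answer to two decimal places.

cos H₀ = −tan φ · tan δ = −tan(+15.7°) × tan(-4.800°) = 0.0236, so H₀ = 1.5472 rad = 88.65°.
Daylight = 2H₀/(2π) × 24.00 h = (1.5472/π) × 24.00 = 11.82 h.

11.82 h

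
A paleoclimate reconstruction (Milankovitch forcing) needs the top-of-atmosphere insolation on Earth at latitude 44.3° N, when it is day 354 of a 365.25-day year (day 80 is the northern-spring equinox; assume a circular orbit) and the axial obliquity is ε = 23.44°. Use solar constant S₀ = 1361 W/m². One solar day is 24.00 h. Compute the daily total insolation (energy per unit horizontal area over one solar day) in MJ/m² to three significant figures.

10.5 MJ/m²

Solar longitude: λ_s = 360° × (354 − 80)/365.25 = 270.062°.
sin δ = sin 23.44° × sin 270.062° = -0.39779, so δ = -23.440°.
cos H₀ = −tan(+44.3°) tan(-23.440°) = 0.4231, H₀ = 1.1339 rad.
Bracket: H₀ sin φ sin δ + cos φ cos δ sin H₀ = 1.1339×0.69842×-0.39779 + 0.71569×0.91748×0.90608 = -0.315025 + 0.594960 = 0.279935.
Q̄ = (S₀/π) × [bracket] = (1361/π) × 0.279935 = 121.27 W/m².
Daily total = Q̄ × 24.00 h × 3600 s/h = 121.27 × 24.00 × 3600 / 10⁶ = 10.48 MJ/m².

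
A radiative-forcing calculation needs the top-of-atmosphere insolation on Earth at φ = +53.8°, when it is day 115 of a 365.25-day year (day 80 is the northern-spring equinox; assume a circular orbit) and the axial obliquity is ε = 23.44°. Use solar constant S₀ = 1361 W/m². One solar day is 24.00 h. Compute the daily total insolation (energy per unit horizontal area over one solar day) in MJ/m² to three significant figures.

Solar longitude: λ_s = 360° × (115 − 80)/365.25 = 34.497°.
sin δ = sin 23.44° × sin 34.497° = 0.22529, so δ = +13.020°.
cos H₀ = −tan(+53.8°) tan(+13.020°) = -0.3159, H₀ = 1.8922 rad.
Bracket: H₀ sin φ sin δ + cos φ cos δ sin H₀ = 1.8922×0.80696×0.22529 + 0.59061×0.97429×0.94878 = 0.344002 + 0.545952 = 0.889954.
Q̄ = (S₀/π) × [bracket] = (1361/π) × 0.889954 = 385.55 W/m².
Daily total = Q̄ × 24.00 h × 3600 s/h = 385.55 × 24.00 × 3600 / 10⁶ = 33.31 MJ/m².

33.3 MJ/m²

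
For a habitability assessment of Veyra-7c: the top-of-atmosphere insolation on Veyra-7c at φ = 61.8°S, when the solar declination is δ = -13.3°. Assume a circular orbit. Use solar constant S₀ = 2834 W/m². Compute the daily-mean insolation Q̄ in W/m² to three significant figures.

cos H₀ = −tan(-61.8°) tan(-13.300°) = -0.4409, H₀ = 2.0274 rad.
Bracket: H₀ sin φ sin δ + cos φ cos δ sin H₀ = 2.0274×-0.88130×-0.23005 + 0.47255×0.97318×0.89757 = 0.411041 + 0.412771 = 0.823812.
Q̄ = (S₀/π) × [bracket] = (2834/π) × 0.823812 = 743.2 W/m².

Q̄ ≈ 743 W/m²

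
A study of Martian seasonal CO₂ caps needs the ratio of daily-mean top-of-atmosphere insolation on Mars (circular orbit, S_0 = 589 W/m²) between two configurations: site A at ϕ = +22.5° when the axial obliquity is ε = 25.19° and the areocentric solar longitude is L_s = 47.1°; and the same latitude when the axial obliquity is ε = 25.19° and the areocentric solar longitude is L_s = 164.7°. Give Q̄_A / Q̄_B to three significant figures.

Q̄_A / Q̄_B ≈ 1.09

— Configuration A (ϕ=+22.5°):
sin δ = sin 25.19° × sin 47.1° = 0.31179, so δ = +18.167°.
cos h₀ = −tan(+22.5°) tan(+18.167°) = -0.1359, h₀ = 1.7071 rad.
Bracket: h₀ sin ϕ sin δ + cos ϕ cos δ sin h₀ = 1.7071×0.38268×0.31179 + 0.92388×0.95015×0.99072 = 0.203684 + 0.869678 = 1.073362.
Q̄ = (S_0/π) × [bracket] = (589/π) × 1.073362 = 201.24 W/m².
— Configuration B (ϕ=+22.5°):
sin δ = sin 25.19° × sin 164.7° = 0.11231, so δ = +6.448°.
cos h₀ = −tan(+22.5°) tan(+6.448°) = -0.0468, h₀ = 1.6176 rad.
Bracket: h₀ sin ϕ sin δ + cos ϕ cos δ sin h₀ = 1.6176×0.38268×0.11231 + 0.92388×0.99367×0.99890 = 0.069522 + 0.917022 = 0.986544.
Q̄ = (S_0/π) × [bracket] = (589/π) × 0.986544 = 184.96 W/m².
Ratio Q̄_A / Q̄_B = 201.24 / 184.96 = 1.088.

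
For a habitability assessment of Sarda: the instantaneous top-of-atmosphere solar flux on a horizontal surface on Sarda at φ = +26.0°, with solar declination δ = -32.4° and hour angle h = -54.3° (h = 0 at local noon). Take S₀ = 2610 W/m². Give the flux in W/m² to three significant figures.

543 W/m²

cos θ_z = sin φ sin δ + cos φ cos δ cos h = -0.234891 + 0.442836 = 0.207945.
Flux = S₀ · cos θ_z = 2610 × 0.207945 = 542.7 W/m².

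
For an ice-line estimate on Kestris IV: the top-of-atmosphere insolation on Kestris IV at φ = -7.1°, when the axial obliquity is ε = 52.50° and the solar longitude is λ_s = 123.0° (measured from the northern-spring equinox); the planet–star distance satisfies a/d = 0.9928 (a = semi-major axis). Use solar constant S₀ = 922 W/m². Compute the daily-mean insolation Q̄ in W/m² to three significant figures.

Q̄ ≈ 178 W/m²

Solar declination: sin δ = sin ε · sin λ_s = sin 52.50° × sin 123.0° = 0.66536, so δ = +41.710°.
cos H₀ = −tan(-7.1°) tan(+41.710°) = 0.1110, H₀ = 1.4596 rad.
Bracket: H₀ sin φ sin δ + cos φ cos δ sin H₀ = 1.4596×-0.12360×0.66536 + 0.99233×0.74652×0.99382 = -0.120035 + 0.736216 = 0.616181.
Inverse-square distance factor (a/d)² = 0.9928² = 0.985652.
Q̄ = (S₀/π) × 0.985652 × [bracket] = (922/π) × 0.985652 × 0.616181 = 178.2 W/m².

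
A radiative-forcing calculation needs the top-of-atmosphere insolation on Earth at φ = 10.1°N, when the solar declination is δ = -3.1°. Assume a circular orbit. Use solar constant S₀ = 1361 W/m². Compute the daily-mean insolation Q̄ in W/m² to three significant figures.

Q̄ ≈ 419 W/m²

cos H₀ = −tan(+10.1°) tan(-3.100°) = 0.0096, H₀ = 1.5611 rad.
Bracket: H₀ sin φ sin δ + cos φ cos δ sin H₀ = 1.5611×0.17537×-0.05408 + 0.98450×0.99854×0.99995 = -0.014805 + 0.983013 = 0.968208.
Q̄ = (S₀/π) × [bracket] = (1361/π) × 0.968208 = 419.4 W/m².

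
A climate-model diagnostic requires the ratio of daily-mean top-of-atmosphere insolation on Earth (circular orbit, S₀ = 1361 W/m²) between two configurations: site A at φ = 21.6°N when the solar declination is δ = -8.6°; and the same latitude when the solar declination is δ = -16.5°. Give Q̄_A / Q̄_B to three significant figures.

— Configuration A (φ=+21.6°):
cos H₀ = −tan(+21.6°) tan(-8.600°) = 0.0599, H₀ = 1.5109 rad.
Bracket: H₀ sin φ sin δ + cos φ cos δ sin H₀ = 1.5109×0.36812×-0.14954 + 0.92978×0.98876×0.99821 = -0.083173 + 0.917684 = 0.834511.
Q̄ = (S₀/π) × [bracket] = (1361/π) × 0.834511 = 361.53 W/m².
— Configuration B (φ=+21.6°):
cos H₀ = −tan(+21.6°) tan(-16.500°) = 0.1173, H₀ = 1.4532 rad.
Bracket: H₀ sin φ sin δ + cos φ cos δ sin H₀ = 1.4532×0.36812×-0.28402 + 0.92978×0.95882×0.99310 = -0.151937 + 0.885340 = 0.733403.
Q̄ = (S₀/π) × [bracket] = (1361/π) × 0.733403 = 317.72 W/m².
Ratio Q̄_A / Q̄_B = 361.53 / 317.72 = 1.138.

Q̄_A / Q̄_B ≈ 1.14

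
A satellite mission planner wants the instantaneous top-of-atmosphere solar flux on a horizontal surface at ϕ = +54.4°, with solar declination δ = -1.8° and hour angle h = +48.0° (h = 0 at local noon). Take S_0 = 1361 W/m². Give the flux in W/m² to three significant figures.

495 W/m²

cos θ_z = sin ϕ sin δ + cos ϕ cos δ cos h = -0.025540 + 0.389324 = 0.363784.
Flux = S_0 · cos θ_z = 1361 × 0.363784 = 495.1 W/m².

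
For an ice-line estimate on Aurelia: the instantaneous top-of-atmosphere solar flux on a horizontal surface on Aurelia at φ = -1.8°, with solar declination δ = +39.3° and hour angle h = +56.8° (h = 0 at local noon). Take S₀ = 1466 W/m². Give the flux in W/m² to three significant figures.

592 W/m²

cos θ_z = sin φ sin δ + cos φ cos δ cos h = -0.019895 + 0.423517 = 0.403622.
Flux = S₀ · cos θ_z = 1466 × 0.403622 = 591.7 W/m².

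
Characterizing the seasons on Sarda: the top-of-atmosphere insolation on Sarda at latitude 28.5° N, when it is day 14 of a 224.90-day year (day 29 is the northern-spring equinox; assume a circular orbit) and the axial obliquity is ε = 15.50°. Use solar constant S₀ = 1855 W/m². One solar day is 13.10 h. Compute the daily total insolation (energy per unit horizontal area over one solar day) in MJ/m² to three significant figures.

Solar longitude: λ_s = 360° × (14 − 29)/224.90 = -24.011°, i.e. -24.011° + 360° = 335.989°.
sin δ = sin 15.50° × sin 335.989° = -0.10874, so δ = -6.243°.
cos H₀ = −tan(+28.5°) tan(-6.243°) = 0.0594, H₀ = 1.5114 rad.
Bracket: H₀ sin φ sin δ + cos φ cos δ sin H₀ = 1.5114×0.47716×-0.10874 + 0.87882×0.99407×0.99823 = -0.078421 + 0.872062 = 0.793641.
Q̄ = (S₀/π) × [bracket] = (1855/π) × 0.793641 = 468.62 W/m².
Daily total = Q̄ × 13.10 h × 3600 s/h = 468.62 × 13.10 × 3600 / 10⁶ = 22.10 MJ/m².

22.1 MJ/m²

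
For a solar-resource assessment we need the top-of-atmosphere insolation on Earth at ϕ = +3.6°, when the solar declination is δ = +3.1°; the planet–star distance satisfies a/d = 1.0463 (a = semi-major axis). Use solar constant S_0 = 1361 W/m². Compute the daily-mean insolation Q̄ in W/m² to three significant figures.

cos h₀ = −tan(+3.6°) tan(+3.100°) = -0.0034, h₀ = 1.5742 rad.
Bracket: h₀ sin ϕ sin δ + cos ϕ cos δ sin h₀ = 1.5742×0.06279×0.05408 + 0.99803×0.99854×0.99999 = 0.005345 + 0.996563 = 1.001908.
Inverse-square distance factor (a/d)² = 1.0463² = 1.094744.
Q̄ = (S_0/π) × 1.094744 × [bracket] = (1361/π) × 1.094744 × 1.001908 = 475.2 W/m².

Q̄ ≈ 475 W/m²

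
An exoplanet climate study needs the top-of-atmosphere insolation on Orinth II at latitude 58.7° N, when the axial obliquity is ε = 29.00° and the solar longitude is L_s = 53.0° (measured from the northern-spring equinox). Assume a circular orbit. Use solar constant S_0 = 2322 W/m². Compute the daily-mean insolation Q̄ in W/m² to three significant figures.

Q̄ ≈ 827 W/m²

Solar declination: sin δ = sin ε · sin L_s = sin 29.00° × sin 53.0° = 0.38719, so δ = +22.780°.
cos h₀ = −tan(+58.7°) tan(+22.780°) = -0.6907, h₀ = 2.3332 rad.
Bracket: h₀ sin ϕ sin δ + cos ϕ cos δ sin h₀ = 2.3332×0.85446×0.38719 + 0.51952×0.92200×0.72316 = 0.771912 + 0.346392 = 1.118304.
Q̄ = (S_0/π) × [bracket] = (2322/π) × 1.118304 = 826.6 W/m².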